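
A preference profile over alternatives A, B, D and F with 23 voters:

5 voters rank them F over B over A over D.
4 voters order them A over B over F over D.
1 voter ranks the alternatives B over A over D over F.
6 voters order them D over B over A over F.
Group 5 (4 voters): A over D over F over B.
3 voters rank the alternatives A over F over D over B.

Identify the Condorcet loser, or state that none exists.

Pairwise majorities:
A vs B: A is ranked higher on 4+4+3 = 11 ballots, B on 12. B wins 12–11.
A vs D: A, 17–6.
A vs F: 18 to 5, A.
B vs D: B preferred on 5+4+1 = 10 ballots; D wins 13–10.
B vs F: B is ranked higher on 4+1+6 = 11 ballots, F on 12. F wins 12–11.
D vs F: D is ranked higher on 1+6+4 = 11 ballots, F on 12. F wins 12–11.
No alternative is winless: A beats D; B beats A; D beats B; F beats B. There is no Condorcet loser.

none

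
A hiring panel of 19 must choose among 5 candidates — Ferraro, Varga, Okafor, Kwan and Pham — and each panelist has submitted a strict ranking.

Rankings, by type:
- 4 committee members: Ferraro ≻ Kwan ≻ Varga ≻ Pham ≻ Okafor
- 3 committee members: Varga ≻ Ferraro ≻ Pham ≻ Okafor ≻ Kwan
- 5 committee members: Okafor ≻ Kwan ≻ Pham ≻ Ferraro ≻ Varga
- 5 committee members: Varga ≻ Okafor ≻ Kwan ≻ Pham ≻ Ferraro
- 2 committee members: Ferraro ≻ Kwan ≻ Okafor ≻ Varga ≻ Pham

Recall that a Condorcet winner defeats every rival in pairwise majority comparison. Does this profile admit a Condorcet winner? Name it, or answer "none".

none

Pairwise majorities:
Ferraro vs Varga: Ferraro wins 11–8.
Ferraro vs Okafor: 9 to 10, Okafor.
Ferraro vs Kwan: Kwan, 10–9.
Ferraro vs Pham: 9 to 10, Pham.
Varga vs Okafor: Varga, 12–7.
Varga vs Kwan: Kwan wins 11–8.
Varga vs Pham: Varga is ranked higher on 4+3+5+2 = 14 ballots, Pham on 5. Varga wins 14–5.
Okafor vs Kwan: Okafor wins 13–6.
Okafor vs Pham: Okafor is ranked higher on 5+5+2 = 12 ballots, Pham on 7. Okafor wins 12–7.
Kwan vs Pham: 4+5+5+2 = 16 for Kwan, 3 for Pham — Kwan by 16–3.
Each candidate drops at least one matchup (Ferraro loses to Okafor; Varga loses to Ferraro; Okafor loses to Varga; Kwan loses to Okafor; Pham loses to Varga); the cycle Ferraro beats Varga beats Okafor beats Ferraro rules out a Condorcet winner.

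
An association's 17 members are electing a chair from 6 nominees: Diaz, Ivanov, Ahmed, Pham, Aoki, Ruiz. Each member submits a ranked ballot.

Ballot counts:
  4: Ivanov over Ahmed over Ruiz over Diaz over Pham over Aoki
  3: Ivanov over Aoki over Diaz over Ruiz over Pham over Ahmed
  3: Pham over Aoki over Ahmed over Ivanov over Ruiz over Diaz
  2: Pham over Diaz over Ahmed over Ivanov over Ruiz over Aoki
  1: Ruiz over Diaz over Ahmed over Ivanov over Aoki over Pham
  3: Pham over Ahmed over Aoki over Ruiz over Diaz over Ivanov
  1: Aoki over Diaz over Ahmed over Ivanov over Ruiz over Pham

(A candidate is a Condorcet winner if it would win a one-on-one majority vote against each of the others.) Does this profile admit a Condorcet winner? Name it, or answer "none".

Head-to-head results (17 voters):
Diaz vs Ivanov: Ivanov wins 10–7.
Diaz vs Ahmed: 3+2+1+1 = 7 for Diaz, 10 for Ahmed — Ahmed by 10–7.
Diaz vs Pham: Diaz is ranked higher on 4+3+1+1 = 9 ballots, Pham on 8. Diaz wins 9–8.
Diaz–Aoki: Aoki 10–7.
Diaz vs Ruiz: Diaz is ranked higher on 3+2+1 = 6 ballots, Ruiz on 11. Ruiz wins 11–6.
Ivanov vs Ahmed: 4+3 = 7 for Ivanov, 10 for Ahmed — Ahmed by 10–7.
Ivanov vs Pham: Ivanov preferred on 4+3+1+1 = 9 ballots; Ivanov wins 9–8.
Ivanov vs Aoki: 4+3+2+1 = 10 for Ivanov, 7 for Aoki — Ivanov by 10–7.
Ivanov vs Ruiz: 4+3+3+2+1 = 13 for Ivanov, 4 for Ruiz — Ivanov by 13–4.
Ahmed vs Pham: 4+1+1 = 6 for Ahmed, 11 for Pham — Pham by 11–6.
Ahmed vs Aoki: Ahmed, 10–7.
Ahmed–Ruiz: Ahmed 13–4.
Pham vs Aoki: 4+3+2+3 = 12 for Pham, 5 for Aoki — Pham by 12–5.
Pham vs Ruiz: Ruiz wins 9–8.
Aoki vs Ruiz: 3+3+3+1 = 10 for Aoki, 7 for Ruiz — Aoki by 10–7.
Every candidate loses at least once (Diaz loses to Ivanov; Ivanov loses to Ahmed; Ahmed loses to Pham; Pham loses to Diaz; Aoki loses to Ivanov; Ruiz loses to Ivanov). The majority relation contains the cycle Diaz → Pham → Ahmed → Diaz, so there is no Condorcet winner.

none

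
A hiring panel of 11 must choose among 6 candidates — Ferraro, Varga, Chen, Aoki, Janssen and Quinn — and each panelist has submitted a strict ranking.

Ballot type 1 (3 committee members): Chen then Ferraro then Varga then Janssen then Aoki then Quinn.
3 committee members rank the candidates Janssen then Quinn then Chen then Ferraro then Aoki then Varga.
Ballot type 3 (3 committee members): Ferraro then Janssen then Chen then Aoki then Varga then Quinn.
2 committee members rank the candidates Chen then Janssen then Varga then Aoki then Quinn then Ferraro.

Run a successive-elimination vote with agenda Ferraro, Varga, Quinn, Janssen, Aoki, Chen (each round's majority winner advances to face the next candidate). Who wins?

Chen

Round 1: Ferraro vs Varga — 9–2, Ferraro advances.
Round 2: Ferraro vs Quinn — 6–5, Ferraro advances.
Round 3: Ferraro vs Janssen — 6–5, Ferraro advances.
Round 4: Ferraro vs Aoki — 9–2, Ferraro advances.
Round 5: Ferraro vs Chen — 3–8, Chen advances.
The agenda winner is Chen.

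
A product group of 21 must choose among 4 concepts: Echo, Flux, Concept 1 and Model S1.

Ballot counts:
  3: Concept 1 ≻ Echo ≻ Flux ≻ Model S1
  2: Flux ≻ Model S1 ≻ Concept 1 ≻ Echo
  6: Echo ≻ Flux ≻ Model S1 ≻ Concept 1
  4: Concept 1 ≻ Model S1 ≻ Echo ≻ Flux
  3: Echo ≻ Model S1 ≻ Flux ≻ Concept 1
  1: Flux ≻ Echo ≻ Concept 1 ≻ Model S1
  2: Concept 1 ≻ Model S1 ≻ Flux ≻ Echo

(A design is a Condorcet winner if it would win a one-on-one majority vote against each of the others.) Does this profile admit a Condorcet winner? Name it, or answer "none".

none

Head-to-head results (21 engineers):
Echo vs Flux: Echo preferred on 3+6+4+3 = 16 ballots; Echo wins 16–5.
Echo vs Concept 1: 10 to 11, Concept 1.
Echo vs Model S1: Echo preferred on 3+6+3+1 = 13 ballots; Echo wins 13–8.
Flux vs Concept 1: Flux preferred on 2+6+3+1 = 12 ballots; Flux wins 12–9.
Flux vs Model S1: Flux preferred on 3+2+6+1 = 12 ballots; Flux wins 12–9.
Concept 1 vs Model S1: 10 to 11, Model S1.
No design is unbeaten: Echo loses to Concept 1; Flux loses to Echo; Concept 1 loses to Flux; Model S1 loses to Echo. In particular Echo → Flux → Concept 1 → Echo is a majority cycle — no Condorcet winner exists.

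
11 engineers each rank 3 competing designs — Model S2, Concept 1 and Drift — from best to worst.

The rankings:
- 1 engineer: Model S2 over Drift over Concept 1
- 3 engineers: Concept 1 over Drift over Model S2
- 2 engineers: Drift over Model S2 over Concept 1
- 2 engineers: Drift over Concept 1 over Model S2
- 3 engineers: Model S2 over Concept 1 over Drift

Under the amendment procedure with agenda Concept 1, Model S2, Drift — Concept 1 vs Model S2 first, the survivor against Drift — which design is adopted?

Drift

Round 1: Concept 1 vs Model S2 — 5–6, Model S2 advances.
Round 2: Model S2 vs Drift — 4–7, Drift advances.
Drift survives the agenda.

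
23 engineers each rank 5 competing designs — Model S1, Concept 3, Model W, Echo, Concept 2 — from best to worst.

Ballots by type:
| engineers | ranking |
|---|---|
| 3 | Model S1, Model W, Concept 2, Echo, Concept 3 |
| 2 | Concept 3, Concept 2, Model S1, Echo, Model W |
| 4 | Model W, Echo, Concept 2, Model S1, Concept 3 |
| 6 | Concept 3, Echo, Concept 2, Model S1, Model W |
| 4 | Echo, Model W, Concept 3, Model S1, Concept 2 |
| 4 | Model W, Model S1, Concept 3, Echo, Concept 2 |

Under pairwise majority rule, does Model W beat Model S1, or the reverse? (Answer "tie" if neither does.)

Model W

Ballots ranking Model W above Model S1: 4 + 4 + 4 = 12.
Ballots ranking Model S1 above Model W: 23 − 12 = 11.
Model W wins the head-to-head 12–11.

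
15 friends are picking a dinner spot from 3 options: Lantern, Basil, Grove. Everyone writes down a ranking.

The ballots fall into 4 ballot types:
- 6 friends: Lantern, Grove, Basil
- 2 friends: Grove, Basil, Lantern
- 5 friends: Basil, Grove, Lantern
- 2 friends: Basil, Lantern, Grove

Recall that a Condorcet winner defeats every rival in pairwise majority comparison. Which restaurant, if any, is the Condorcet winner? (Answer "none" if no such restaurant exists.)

Head-to-head results (15 friends):
Lantern vs Basil: 6 for Lantern, 9 for Basil — Basil by 9–6.
Lantern vs Grove: 8 to 7, Lantern.
Basil–Grove: Grove 8–7.
Each restaurant drops at least one matchup (Lantern loses to Basil; Basil loses to Grove; Grove loses to Lantern); the cycle Lantern → Grove → Basil → Lantern rules out a Condorcet winner.

none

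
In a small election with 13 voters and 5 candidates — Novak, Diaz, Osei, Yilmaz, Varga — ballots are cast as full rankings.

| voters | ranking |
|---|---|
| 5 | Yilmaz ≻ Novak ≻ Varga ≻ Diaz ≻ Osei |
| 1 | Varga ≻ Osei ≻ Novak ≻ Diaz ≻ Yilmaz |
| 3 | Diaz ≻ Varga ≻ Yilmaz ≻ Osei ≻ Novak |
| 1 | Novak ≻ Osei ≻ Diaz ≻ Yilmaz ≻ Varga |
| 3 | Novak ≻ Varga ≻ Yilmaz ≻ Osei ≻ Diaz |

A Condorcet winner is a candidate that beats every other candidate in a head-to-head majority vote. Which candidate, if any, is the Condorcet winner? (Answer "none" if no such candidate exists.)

Pairwise majorities:
Novak vs Diaz: 5+1+1+3 = 10 for Novak, 3 for Diaz — Novak by 10–3.
Novak vs Osei: 5+1+3 = 9 for Novak, 4 for Osei — Novak by 9–4.
Novak vs Yilmaz: 5 to 8, Yilmaz.
Novak vs Varga: Novak preferred on 5+1+3 = 9 ballots; Novak wins 9–4.
Diaz vs Osei: Diaz is ranked higher on 5+3 = 8 ballots, Osei on 5. Diaz wins 8–5.
Diaz vs Yilmaz: 1+3+1 = 5 for Diaz, 8 for Yilmaz — Yilmaz by 8–5.
Diaz vs Varga: 4 to 9, Varga.
Osei vs Yilmaz: 1+1 = 2 for Osei, 11 for Yilmaz — Yilmaz by 11–2.
Osei vs Varga: Osei preferred on 1 ballot; Varga wins 12–1.
Yilmaz vs Varga: 5+1 = 6 for Yilmaz, 7 for Varga — Varga by 7–6.
Each candidate drops at least one matchup (Novak loses to Yilmaz; Diaz loses to Novak; Osei loses to Novak; Yilmaz loses to Varga; Varga loses to Novak); the cycle Novak > Varga > Yilmaz > Novak rules out a Condorcet winner.

none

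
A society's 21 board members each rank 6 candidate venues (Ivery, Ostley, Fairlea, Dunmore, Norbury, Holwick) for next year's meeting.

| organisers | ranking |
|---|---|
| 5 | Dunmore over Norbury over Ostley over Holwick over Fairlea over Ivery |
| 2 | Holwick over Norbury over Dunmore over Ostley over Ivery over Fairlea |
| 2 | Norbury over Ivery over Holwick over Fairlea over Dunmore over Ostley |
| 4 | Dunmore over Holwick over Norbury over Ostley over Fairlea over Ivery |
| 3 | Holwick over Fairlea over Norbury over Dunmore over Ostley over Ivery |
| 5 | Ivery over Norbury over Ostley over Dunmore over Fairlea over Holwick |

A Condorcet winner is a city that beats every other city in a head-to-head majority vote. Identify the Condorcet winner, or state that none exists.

Head-to-head results (21 organisers):
Ivery vs Ostley: Ostley wins 14–7.
Ivery vs Fairlea: Fairlea, 12–9.
Ivery vs Dunmore: Dunmore wins 14–7.
Ivery vs Norbury: Ivery preferred on 5 ballots; Norbury wins 16–5.
Ivery–Holwick: Holwick 14–7.
Ostley vs Fairlea: Ostley wins 16–5.
Ostley vs Dunmore: Dunmore, 16–5.
Ostley vs Norbury: Ostley is ranked higher on 0 ballots, Norbury on 21. Norbury wins 21–0.
Ostley–Holwick: Holwick 11–10.
Fairlea vs Dunmore: Dunmore wins 16–5.
Fairlea–Norbury: Norbury 18–3.
Fairlea vs Holwick: Fairlea is ranked higher on 5 ballots, Holwick on 16. Holwick wins 16–5.
Dunmore vs Norbury: Dunmore is ranked higher on 5+4 = 9 ballots, Norbury on 12. Norbury wins 12–9.
Dunmore vs Holwick: 14 to 7, Dunmore.
Norbury vs Holwick: 12 to 9, Norbury.
Norbury wins every pairwise contest, so Norbury is the Condorcet winner.

Norbury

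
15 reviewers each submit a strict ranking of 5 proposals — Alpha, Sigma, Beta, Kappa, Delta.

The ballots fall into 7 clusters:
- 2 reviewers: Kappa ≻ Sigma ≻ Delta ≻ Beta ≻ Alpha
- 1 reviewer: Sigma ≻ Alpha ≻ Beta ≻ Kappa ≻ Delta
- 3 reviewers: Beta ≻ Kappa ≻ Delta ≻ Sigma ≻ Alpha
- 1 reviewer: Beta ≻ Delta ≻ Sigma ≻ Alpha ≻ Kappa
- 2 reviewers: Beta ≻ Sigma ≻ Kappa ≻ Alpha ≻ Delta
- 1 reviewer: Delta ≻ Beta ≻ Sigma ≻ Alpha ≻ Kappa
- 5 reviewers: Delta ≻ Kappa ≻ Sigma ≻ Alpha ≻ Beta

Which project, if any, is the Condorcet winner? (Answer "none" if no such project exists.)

Check each pair by majority over 15 ballots:
Alpha vs Sigma: 0 to 15, Sigma.
Alpha vs Beta: Beta, 9–6.
Alpha vs Kappa: Kappa wins 12–3.
Alpha vs Delta: 1+2 = 3 for Alpha, 12 for Delta — Delta by 12–3.
Sigma vs Beta: Sigma preferred on 2+1+5 = 8 ballots; Sigma wins 8–7.
Sigma vs Kappa: Sigma is ranked higher on 1+1+2+1 = 5 ballots, Kappa on 10. Kappa wins 10–5.
Sigma–Delta: Delta 10–5.
Beta–Kappa: Beta 8–7.
Beta vs Delta: 7 to 8, Delta.
Kappa–Delta: Kappa 8–7.
Each project drops at least one matchup (Alpha loses to Sigma; Sigma loses to Kappa; Beta loses to Sigma; Kappa loses to Beta; Delta loses to Kappa); the cycle Sigma beats Beta beats Kappa beats Sigma rules out a Condorcet winner.

none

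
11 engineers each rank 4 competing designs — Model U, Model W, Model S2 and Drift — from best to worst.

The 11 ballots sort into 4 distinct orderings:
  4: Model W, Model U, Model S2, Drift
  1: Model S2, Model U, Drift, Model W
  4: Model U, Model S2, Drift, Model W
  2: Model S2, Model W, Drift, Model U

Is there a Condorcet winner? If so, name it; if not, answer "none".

Pairwise majorities:
Model U vs Model W: Model U is ranked higher on 1+4 = 5 ballots, Model W on 6. Model W wins 6–5.
Model U–Model S2: Model U 8–3.
Model U vs Drift: 4+1+4 = 9 for Model U, 2 for Drift — Model U by 9–2.
Model W–Model S2: Model S2 7–4.
Model W vs Drift: Model W preferred on 4+2 = 6 ballots; Model W wins 6–5.
Model S2 vs Drift: Model S2, 11–0.
No design is unbeaten: Model U loses to Model W; Model W loses to Model S2; Model S2 loses to Model U; Drift loses to Model U. In particular Model U beats Model S2 beats Model W beats Model U is a majority cycle — no Condorcet winner exists.

none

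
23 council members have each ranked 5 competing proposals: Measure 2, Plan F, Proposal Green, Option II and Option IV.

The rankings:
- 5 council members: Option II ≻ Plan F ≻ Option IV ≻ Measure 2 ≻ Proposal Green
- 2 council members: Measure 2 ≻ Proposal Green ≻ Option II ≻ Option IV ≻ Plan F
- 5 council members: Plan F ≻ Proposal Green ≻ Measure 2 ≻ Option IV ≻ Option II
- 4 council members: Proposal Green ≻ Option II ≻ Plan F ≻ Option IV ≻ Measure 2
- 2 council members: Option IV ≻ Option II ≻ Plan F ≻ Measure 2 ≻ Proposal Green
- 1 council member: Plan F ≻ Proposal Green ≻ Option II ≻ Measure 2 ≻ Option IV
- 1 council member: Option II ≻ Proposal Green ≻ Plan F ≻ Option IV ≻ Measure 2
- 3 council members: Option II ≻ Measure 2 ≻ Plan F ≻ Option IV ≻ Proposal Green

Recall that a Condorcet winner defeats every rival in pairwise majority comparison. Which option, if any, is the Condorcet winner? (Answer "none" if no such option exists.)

none

Pairwise majorities:
Measure 2 vs Plan F: 5 to 18, Plan F.
Measure 2 vs Proposal Green: 12 to 11, Measure 2.
Measure 2 vs Option II: 2+5 = 7 for Measure 2, 16 for Option II — Option II by 16–7.
Measure 2 vs Option IV: 2+5+1+3 = 11 for Measure 2, 12 for Option IV — Option IV by 12–11.
Plan F vs Proposal Green: 16 to 7, Plan F.
Plan F vs Option II: Plan F is ranked higher on 5+1 = 6 ballots, Option II on 17. Option II wins 17–6.
Plan F vs Option IV: 19 to 4, Plan F.
Proposal Green vs Option II: 12 to 11, Proposal Green.
Proposal Green vs Option IV: 2+5+4+1+1 = 13 for Proposal Green, 10 for Option IV — Proposal Green by 13–10.
Option II vs Option IV: 5+2+4+1+1+3 = 16 for Option II, 7 for Option IV — Option II by 16–7.
Every option loses at least once (Measure 2 loses to Plan F; Plan F loses to Option II; Proposal Green loses to Measure 2; Option II loses to Proposal Green; Option IV loses to Plan F). The majority relation contains the cycle Measure 2 > Proposal Green > Option II > Measure 2, so there is no Condorcet winner.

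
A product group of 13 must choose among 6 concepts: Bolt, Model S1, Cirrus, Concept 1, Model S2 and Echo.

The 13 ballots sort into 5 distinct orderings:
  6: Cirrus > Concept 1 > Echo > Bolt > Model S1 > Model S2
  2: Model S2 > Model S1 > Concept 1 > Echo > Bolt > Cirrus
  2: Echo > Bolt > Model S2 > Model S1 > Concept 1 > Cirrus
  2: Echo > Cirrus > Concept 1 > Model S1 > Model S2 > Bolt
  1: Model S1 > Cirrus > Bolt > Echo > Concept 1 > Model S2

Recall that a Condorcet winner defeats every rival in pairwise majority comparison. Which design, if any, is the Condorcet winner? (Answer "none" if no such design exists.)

Check each pair by majority over 13 ballots:
Bolt–Model S1: Bolt 8–5.
Bolt–Cirrus: Cirrus 9–4.
Bolt–Concept 1: Concept 1 10–3.
Bolt vs Model S2: Bolt, 9–4.
Bolt vs Echo: Echo wins 12–1.
Model S1–Cirrus: Cirrus 8–5.
Model S1–Concept 1: Concept 1 8–5.
Model S1 vs Model S2: Model S1, 9–4.
Model S1 vs Echo: Echo, 10–3.
Cirrus vs Concept 1: Cirrus, 9–4.
Cirrus vs Model S2: Cirrus wins 9–4.
Cirrus–Echo: Cirrus 7–6.
Concept 1 vs Model S2: Concept 1, 9–4.
Concept 1 vs Echo: Concept 1 wins 8–5.
Model S2–Echo: Echo 11–2.
Cirrus beats each of Bolt, Model S1, Concept 1, Model S2, Echo — Cirrus is the Condorcet winner.

Cirrus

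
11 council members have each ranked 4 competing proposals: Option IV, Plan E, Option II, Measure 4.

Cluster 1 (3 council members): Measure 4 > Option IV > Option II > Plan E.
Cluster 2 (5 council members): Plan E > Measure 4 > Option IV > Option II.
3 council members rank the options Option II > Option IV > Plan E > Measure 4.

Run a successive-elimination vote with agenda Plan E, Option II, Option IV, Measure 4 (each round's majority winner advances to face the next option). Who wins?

Measure 4

Round 1: Plan E vs Option II — 5–6, Option II advances.
Round 2: Option II vs Option IV — 3–8, Option IV advances.
Round 3: Option IV vs Measure 4 — 3–8, Measure 4 advances.
The agenda winner is Measure 4.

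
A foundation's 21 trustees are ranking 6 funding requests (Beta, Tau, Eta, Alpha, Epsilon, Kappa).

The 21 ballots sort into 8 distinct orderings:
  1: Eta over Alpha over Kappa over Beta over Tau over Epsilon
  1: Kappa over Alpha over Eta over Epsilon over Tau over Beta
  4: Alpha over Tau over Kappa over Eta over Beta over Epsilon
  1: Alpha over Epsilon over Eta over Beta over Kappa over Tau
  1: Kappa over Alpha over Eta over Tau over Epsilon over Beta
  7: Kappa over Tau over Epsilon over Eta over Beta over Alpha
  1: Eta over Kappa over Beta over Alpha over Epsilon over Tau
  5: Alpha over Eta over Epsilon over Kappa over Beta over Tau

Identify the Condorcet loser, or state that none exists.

Beta

Head-to-head results (21 reviewers):
Beta–Tau: Tau 13–8.
Beta vs Eta: Beta preferred on 0 ballots; Eta wins 21–0.
Beta vs Alpha: Beta is ranked higher on 7+1 = 8 ballots, Alpha on 13. Alpha wins 13–8.
Beta vs Epsilon: Beta preferred on 1+4+1 = 6 ballots; Epsilon wins 15–6.
Beta vs Kappa: 1 to 20, Kappa.
Tau–Eta: Tau 11–10.
Tau vs Alpha: Tau is ranked higher on 7 ballots, Alpha on 14. Alpha wins 14–7.
Tau vs Epsilon: Tau preferred on 1+4+1+7 = 13 ballots; Tau wins 13–8.
Tau vs Kappa: Tau preferred on 4 ballots; Kappa wins 17–4.
Eta vs Alpha: Alpha, 12–9.
Eta–Epsilon: Eta 13–8.
Eta vs Kappa: Eta is ranked higher on 1+1+1+5 = 8 ballots, Kappa on 13. Kappa wins 13–8.
Alpha vs Epsilon: Alpha preferred on 14 ballots; Alpha wins 14–7.
Alpha vs Kappa: Alpha is ranked higher on 1+4+1+5 = 11 ballots, Kappa on 10. Alpha wins 11–10.
Epsilon vs Kappa: Epsilon is ranked higher on 1+5 = 6 ballots, Kappa on 15. Kappa wins 15–6.
Only Beta has no wins; Beta is the Condorcet loser.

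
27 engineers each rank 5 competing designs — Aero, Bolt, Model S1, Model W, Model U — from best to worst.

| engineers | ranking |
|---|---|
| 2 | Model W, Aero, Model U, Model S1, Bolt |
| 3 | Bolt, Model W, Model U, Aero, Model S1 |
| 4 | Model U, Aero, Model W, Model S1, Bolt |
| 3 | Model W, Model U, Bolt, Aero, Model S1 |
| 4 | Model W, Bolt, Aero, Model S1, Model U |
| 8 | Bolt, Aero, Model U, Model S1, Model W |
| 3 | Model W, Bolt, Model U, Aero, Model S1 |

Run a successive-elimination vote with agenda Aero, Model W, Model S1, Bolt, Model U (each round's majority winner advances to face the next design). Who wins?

Model W

Round 1: Aero vs Model W — 12–15, Model W advances.
Round 2: Model W vs Model S1 — 19–8, Model W advances.
Round 3: Model W vs Bolt — 16–11, Model W advances.
Round 4: Model W vs Model U — 15–12, Model W advances.
Model W survives the agenda.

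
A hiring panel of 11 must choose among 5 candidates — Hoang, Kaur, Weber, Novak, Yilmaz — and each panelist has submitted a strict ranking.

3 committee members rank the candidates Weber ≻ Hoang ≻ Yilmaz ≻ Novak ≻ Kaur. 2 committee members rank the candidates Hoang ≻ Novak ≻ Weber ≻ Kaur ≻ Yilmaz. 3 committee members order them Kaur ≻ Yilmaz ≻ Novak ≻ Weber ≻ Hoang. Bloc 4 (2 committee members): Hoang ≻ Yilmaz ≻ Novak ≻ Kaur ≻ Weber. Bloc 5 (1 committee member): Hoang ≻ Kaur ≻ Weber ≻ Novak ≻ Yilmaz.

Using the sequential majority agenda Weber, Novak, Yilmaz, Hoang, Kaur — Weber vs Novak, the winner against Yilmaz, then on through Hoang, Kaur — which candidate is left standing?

Round 1: Weber vs Novak — 4–7, Novak advances.
Round 2: Novak vs Yilmaz — 3–8, Yilmaz advances.
Round 3: Yilmaz vs Hoang — 3–8, Hoang advances.
Round 4: Hoang vs Kaur — 8–3, Hoang advances.
The agenda winner is Hoang.

Hoang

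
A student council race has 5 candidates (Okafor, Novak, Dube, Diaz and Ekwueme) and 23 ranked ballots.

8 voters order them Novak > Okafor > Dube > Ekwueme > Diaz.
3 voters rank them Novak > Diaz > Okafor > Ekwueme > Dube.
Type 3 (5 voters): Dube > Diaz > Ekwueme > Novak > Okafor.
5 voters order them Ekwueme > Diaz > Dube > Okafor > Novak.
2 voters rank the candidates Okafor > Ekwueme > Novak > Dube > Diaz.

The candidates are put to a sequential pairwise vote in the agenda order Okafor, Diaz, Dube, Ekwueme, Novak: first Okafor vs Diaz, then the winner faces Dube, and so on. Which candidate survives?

Round 1: Okafor vs Diaz — 10–13, Diaz advances.
Round 2: Diaz vs Dube — 8–15, Dube advances.
Round 3: Dube vs Ekwueme — 13–10, Dube advances.
Round 4: Dube vs Novak — 10–13, Novak advances.
Novak survives the agenda.

Novak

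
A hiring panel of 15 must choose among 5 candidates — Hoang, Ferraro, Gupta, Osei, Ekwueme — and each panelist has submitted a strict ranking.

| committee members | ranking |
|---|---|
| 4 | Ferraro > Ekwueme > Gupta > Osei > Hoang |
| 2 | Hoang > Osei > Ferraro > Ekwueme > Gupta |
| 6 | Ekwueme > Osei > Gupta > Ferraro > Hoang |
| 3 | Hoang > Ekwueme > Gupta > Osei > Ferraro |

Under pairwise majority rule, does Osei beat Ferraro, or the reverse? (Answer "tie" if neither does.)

Ballots ranking Osei above Ferraro: 2 + 6 + 3 = 11.
Ballots ranking Ferraro above Osei: 15 − 11 = 4.
Osei wins the head-to-head 11–4.

Osei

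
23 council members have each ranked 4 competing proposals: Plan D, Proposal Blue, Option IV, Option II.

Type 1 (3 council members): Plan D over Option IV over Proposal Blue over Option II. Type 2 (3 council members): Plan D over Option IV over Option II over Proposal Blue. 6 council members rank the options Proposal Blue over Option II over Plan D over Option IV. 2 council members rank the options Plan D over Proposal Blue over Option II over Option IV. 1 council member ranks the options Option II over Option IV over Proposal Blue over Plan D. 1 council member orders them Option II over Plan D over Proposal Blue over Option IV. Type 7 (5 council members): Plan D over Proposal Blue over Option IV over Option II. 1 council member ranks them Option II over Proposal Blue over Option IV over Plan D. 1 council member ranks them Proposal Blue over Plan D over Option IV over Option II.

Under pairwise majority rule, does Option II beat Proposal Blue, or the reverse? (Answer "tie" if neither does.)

Ballots ranking Option II above Proposal Blue: 3 + 1 + 1 + 1 = 6.
Ballots ranking Proposal Blue above Option II: 23 − 6 = 17.
Proposal Blue wins the head-to-head 17–6.

Proposal Blue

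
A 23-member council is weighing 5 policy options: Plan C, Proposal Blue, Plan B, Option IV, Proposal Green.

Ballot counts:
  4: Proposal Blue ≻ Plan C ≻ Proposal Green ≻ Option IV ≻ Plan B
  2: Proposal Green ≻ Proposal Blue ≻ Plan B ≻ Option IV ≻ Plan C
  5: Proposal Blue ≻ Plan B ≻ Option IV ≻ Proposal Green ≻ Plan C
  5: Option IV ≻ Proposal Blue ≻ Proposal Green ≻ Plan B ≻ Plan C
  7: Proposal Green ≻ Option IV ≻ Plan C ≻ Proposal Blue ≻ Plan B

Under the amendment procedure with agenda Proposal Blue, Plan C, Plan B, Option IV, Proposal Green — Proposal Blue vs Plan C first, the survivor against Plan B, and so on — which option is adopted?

Round 1: Proposal Blue vs Plan C — 16–7, Proposal Blue advances.
Round 2: Proposal Blue vs Plan B — 23–0, Proposal Blue advances.
Round 3: Proposal Blue vs Option IV — 11–12, Option IV advances.
Round 4: Option IV vs Proposal Green — 10–13, Proposal Green advances.
Proposal Green survives the agenda.

Proposal Green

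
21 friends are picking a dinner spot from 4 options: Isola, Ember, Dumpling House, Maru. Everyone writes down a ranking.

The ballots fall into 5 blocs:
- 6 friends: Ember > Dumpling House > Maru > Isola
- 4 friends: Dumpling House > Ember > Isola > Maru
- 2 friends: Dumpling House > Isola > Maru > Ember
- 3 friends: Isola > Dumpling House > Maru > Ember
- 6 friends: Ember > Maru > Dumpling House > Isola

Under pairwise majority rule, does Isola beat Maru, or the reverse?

Ballots ranking Isola above Maru: 4 + 2 + 3 = 9.
Ballots ranking Maru above Isola: 21 − 9 = 12.
Maru wins the head-to-head 12–9.

Maru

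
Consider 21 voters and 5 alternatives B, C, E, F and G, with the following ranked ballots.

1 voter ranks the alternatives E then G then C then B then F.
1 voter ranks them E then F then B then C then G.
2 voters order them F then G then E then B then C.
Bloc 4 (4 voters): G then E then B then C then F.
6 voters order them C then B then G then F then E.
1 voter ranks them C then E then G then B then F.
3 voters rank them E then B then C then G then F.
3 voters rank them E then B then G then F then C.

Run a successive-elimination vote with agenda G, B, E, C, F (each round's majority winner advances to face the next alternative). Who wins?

E

Round 1: G vs B — 8–13, B advances.
Round 2: B vs E — 6–15, E advances.
Round 3: E vs C — 14–7, E advances.
Round 4: E vs F — 13–8, E advances.
E survives the agenda.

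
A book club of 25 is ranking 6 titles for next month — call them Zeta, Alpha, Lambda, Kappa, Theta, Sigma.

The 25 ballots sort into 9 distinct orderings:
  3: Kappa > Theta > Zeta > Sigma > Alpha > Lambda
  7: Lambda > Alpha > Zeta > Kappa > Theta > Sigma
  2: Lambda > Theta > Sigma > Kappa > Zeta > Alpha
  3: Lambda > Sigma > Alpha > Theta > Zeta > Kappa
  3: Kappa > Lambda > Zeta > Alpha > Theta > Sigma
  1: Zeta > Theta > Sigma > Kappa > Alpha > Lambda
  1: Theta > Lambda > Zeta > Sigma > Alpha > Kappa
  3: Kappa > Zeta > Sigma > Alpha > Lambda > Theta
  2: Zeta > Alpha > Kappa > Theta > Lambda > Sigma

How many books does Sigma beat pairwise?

Sigma against each rival (25 members):
Sigma vs Zeta: Sigma is ranked higher on 2+3 = 5 ballots, Zeta on 20. Zeta wins 20–5.
Sigma–Alpha: Sigma 13–12.
Sigma vs Lambda: Sigma preferred on 3+1+3 = 7 ballots; Lambda wins 18–7.
Sigma vs Kappa: Kappa wins 18–7.
Sigma vs Theta: 6 to 19, Theta.
Sigma beats Alpha; loses to Zeta, Lambda, Kappa, Theta — 1 pairwise win.

1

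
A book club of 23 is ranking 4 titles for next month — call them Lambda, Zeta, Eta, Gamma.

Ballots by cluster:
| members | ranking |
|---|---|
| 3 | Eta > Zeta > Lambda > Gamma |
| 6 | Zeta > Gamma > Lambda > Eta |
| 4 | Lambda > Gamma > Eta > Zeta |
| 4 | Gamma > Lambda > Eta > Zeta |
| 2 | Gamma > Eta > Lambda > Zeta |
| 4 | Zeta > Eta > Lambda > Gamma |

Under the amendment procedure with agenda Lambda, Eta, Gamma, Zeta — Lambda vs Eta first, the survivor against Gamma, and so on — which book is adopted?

Zeta

Round 1: Lambda vs Eta — 14–9, Lambda advances.
Round 2: Lambda vs Gamma — 11–12, Gamma advances.
Round 3: Gamma vs Zeta — 10–13, Zeta advances.
Zeta survives the agenda.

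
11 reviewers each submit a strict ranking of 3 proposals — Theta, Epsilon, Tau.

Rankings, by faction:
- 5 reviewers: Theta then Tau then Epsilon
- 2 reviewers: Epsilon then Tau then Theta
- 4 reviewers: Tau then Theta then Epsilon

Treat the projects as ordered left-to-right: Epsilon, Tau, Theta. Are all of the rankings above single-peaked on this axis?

Axis positions: Epsilon=1, Tau=2, Theta=3.
Faction 1 (peak Theta at position 3): ranking walks positions 3-2-1, expanding outward from the peak — single-peaked.
Faction 2 (peak Epsilon at position 1): ranking walks positions 1-2-3, expanding outward from the peak — single-peaked.
Faction 3 (peak Tau at position 2): ranking walks positions 2-3-1, expanding outward from the peak — single-peaked.
Every ranking is single-peaked on this axis.

yes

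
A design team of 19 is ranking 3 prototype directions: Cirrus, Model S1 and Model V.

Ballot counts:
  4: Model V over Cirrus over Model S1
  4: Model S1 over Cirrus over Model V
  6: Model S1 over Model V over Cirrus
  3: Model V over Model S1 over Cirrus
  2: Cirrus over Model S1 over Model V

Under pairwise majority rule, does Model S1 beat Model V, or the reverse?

Model S1

Ballots ranking Model S1 above Model V: 4 + 6 + 2 = 12.
Ballots ranking Model V above Model S1: 19 − 12 = 7.
Model S1 wins the head-to-head 12–7.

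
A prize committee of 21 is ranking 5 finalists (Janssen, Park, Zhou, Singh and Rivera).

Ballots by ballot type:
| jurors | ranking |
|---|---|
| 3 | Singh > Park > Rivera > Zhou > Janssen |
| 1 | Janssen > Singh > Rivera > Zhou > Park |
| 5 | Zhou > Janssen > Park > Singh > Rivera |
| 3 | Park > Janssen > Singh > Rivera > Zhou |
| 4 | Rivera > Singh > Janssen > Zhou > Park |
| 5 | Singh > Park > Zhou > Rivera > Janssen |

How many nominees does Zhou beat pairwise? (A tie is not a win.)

Zhou against each rival (21 jurors):
Zhou vs Janssen: Zhou preferred on 3+5+5 = 13 ballots; Zhou wins 13–8.
Zhou vs Park: Zhou preferred on 1+5+4 = 10 ballots; Park wins 11–10.
Zhou vs Singh: Singh wins 16–5.
Zhou vs Rivera: Rivera wins 11–10.
Zhou beats Janssen; loses to Park, Singh, Rivera — 1 pairwise win.

1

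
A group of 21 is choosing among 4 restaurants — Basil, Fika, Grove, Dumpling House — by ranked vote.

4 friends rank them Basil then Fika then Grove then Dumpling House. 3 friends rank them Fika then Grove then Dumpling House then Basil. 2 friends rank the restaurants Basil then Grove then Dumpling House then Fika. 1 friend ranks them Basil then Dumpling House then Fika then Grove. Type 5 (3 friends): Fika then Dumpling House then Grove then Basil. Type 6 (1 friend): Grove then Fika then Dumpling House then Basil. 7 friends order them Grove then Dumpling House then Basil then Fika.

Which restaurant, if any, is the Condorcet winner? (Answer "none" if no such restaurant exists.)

Head-to-head results (21 friends):
Basil vs Fika: Basil, 14–7.
Basil vs Grove: Grove wins 14–7.
Basil vs Dumpling House: Dumpling House, 14–7.
Fika vs Grove: Fika, 11–10.
Fika vs Dumpling House: Fika, 11–10.
Grove–Dumpling House: Grove 17–4.
Every restaurant loses at least once (Basil loses to Grove; Fika loses to Basil; Grove loses to Fika; Dumpling House loses to Fika). The majority relation contains the cycle Basil beats Fika beats Grove beats Basil, so there is no Condorcet winner.

none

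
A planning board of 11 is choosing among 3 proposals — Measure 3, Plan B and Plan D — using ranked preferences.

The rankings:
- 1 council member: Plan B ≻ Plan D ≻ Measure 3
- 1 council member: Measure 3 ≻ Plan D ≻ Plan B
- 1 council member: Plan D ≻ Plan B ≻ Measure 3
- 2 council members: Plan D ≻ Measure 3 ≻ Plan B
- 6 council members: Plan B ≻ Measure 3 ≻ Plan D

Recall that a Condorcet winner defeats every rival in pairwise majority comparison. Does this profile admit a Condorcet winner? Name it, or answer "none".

Plan B

Head-to-head results (11 council members):
Measure 3 vs Plan B: Measure 3 preferred on 1+2 = 3 ballots; Plan B wins 8–3.
Measure 3 vs Plan D: Measure 3 is ranked higher on 1+6 = 7 ballots, Plan D on 4. Measure 3 wins 7–4.
Plan B vs Plan D: 7 to 4, Plan B.
Plan B wins every pairwise contest, so Plan B is the Condorcet winner.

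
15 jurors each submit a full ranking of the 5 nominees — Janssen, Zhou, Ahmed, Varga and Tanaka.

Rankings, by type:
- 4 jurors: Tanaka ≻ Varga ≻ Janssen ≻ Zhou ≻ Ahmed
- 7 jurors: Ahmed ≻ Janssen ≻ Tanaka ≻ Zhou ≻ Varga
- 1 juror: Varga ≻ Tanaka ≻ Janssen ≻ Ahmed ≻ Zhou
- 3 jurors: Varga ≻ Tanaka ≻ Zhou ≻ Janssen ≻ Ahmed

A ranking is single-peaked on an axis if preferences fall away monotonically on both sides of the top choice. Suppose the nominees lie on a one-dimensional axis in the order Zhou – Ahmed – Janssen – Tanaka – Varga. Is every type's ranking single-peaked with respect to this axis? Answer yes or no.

Axis positions: Zhou=1, Ahmed=2, Janssen=3, Tanaka=4, Varga=5.
Type 1: ranking walks positions 4-5-3-1-2; Zhou is ranked above Ahmed even though Ahmed lies between Zhou and the peak Tanaka on the axis — preferences dip and rise again. Not single-peaked.
Type 2 (peak Ahmed at position 2): ranking walks positions 2-3-4-1-5, expanding outward from the peak — single-peaked.
Type 3 (peak Varga at position 5): ranking walks positions 5-4-3-2-1, expanding outward from the peak — single-peaked.
Type 4: ranking walks positions 5-4-1-3-2; Zhou is ranked above Janssen even though Janssen lies between Zhou and the peak Varga on the axis — preferences dip and rise again. Not single-peaked.
Type 1 violates single-peakedness, so the profile is not single-peaked on this axis.

no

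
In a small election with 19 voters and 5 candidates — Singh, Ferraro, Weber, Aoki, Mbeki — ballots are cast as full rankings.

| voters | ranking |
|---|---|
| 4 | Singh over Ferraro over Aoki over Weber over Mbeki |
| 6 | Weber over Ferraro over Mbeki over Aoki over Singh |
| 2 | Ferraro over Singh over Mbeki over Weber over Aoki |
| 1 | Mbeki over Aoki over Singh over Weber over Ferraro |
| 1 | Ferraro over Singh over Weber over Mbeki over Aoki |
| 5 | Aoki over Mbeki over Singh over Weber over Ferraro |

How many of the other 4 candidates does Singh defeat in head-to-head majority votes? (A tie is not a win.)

Singh against each rival (19 voters):
Singh–Ferraro: Singh 10–9.
Singh vs Weber: Singh is ranked higher on 4+2+1+1+5 = 13 ballots, Weber on 6. Singh wins 13–6.
Singh vs Aoki: Singh preferred on 4+2+1 = 7 ballots; Aoki wins 12–7.
Singh vs Mbeki: Singh preferred on 4+2+1 = 7 ballots; Mbeki wins 12–7.
Singh beats Ferraro, Weber; loses to Aoki, Mbeki — 2 pairwise wins.

2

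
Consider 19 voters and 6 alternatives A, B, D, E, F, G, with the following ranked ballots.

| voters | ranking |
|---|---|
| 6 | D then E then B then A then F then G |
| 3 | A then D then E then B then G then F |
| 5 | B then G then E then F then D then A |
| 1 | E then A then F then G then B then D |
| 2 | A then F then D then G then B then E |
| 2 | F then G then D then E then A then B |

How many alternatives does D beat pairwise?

4

D against each rival (19 voters):
D vs A: 13 to 6, D.
D vs B: D is ranked higher on 6+3+2+2 = 13 ballots, B on 6. D wins 13–6.
D vs E: D, 13–6.
D vs F: F, 10–9.
D vs G: 6+3+2 = 11 for D, 8 for G — D by 11–8.
D beats A, B, E, G; loses to F — 4 pairwise wins.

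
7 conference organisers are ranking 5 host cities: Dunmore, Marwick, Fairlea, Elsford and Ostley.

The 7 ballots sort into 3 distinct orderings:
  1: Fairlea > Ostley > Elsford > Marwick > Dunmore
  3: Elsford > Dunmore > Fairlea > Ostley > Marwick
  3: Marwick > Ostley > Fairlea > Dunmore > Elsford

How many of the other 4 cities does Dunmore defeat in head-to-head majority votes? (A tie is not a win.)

Dunmore against each rival (7 organisers):
Dunmore vs Marwick: Dunmore preferred on 3 ballots; Marwick wins 4–3.
Dunmore vs Fairlea: Fairlea, 4–3.
Dunmore vs Elsford: Dunmore is ranked higher on 3 ballots, Elsford on 4. Elsford wins 4–3.
Dunmore–Ostley: Ostley 4–3.
Dunmore beats no one; loses to Marwick, Fairlea, Elsford, Ostley — 0 pairwise wins.

0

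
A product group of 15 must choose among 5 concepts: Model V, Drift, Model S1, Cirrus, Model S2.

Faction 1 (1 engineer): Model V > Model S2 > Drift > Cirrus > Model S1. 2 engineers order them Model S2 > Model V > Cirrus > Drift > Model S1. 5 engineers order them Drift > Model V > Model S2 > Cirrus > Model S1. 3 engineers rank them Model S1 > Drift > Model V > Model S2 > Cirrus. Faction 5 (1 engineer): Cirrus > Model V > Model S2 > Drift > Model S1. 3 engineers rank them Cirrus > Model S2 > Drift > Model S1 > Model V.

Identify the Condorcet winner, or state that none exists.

Check each pair by majority over 15 ballots:
Model V–Drift: Drift 11–4.
Model V vs Model S1: Model V, 9–6.
Model V vs Cirrus: Model V, 11–4.
Model V–Model S2: Model V 10–5.
Drift–Model S1: Drift 12–3.
Drift vs Cirrus: Drift, 9–6.
Drift–Model S2: Drift 8–7.
Model S1 vs Cirrus: Cirrus wins 12–3.
Model S1 vs Model S2: Model S2, 12–3.
Cirrus vs Model S2: Model S2, 11–4.
Only Drift has no losses; Drift is the Condorcet winner.

Drift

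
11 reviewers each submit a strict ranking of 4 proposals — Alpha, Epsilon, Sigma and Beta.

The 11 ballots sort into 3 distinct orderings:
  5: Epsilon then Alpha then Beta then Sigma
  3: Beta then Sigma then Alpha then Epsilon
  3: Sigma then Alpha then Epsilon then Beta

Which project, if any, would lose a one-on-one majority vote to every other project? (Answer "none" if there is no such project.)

none

Pairwise majorities:
Alpha vs Epsilon: 6 to 5, Alpha.
Alpha vs Sigma: 5 to 6, Sigma.
Alpha vs Beta: Alpha, 8–3.
Epsilon vs Sigma: Sigma wins 6–5.
Epsilon vs Beta: 8 to 3, Epsilon.
Sigma vs Beta: Sigma is ranked higher on 3 ballots, Beta on 8. Beta wins 8–3.
Every project wins at least one matchup (Alpha beats Epsilon; Epsilon beats Beta; Sigma beats Alpha; Beta beats Sigma), so there is no Condorcet loser.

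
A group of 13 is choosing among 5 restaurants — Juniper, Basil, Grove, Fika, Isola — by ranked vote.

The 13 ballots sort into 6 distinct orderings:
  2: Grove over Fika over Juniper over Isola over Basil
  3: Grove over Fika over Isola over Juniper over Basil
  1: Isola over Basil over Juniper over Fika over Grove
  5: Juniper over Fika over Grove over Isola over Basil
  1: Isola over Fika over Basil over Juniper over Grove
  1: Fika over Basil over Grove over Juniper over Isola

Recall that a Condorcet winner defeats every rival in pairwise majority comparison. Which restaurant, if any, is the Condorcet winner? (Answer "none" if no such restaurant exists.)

Check each pair by majority over 13 ballots:
Juniper vs Basil: 2+3+5 = 10 for Juniper, 3 for Basil — Juniper by 10–3.
Juniper vs Grove: Juniper is ranked higher on 1+5+1 = 7 ballots, Grove on 6. Juniper wins 7–6.
Juniper vs Fika: Juniper preferred on 1+5 = 6 ballots; Fika wins 7–6.
Juniper vs Isola: Juniper is ranked higher on 2+5+1 = 8 ballots, Isola on 5. Juniper wins 8–5.
Basil vs Grove: Basil is ranked higher on 1+1+1 = 3 ballots, Grove on 10. Grove wins 10–3.
Basil vs Fika: 1 for Basil, 12 for Fika — Fika by 12–1.
Basil vs Isola: Basil preferred on 1 ballot; Isola wins 12–1.
Grove vs Fika: Grove is ranked higher on 2+3 = 5 ballots, Fika on 8. Fika wins 8–5.
Grove vs Isola: 2+3+5+1 = 11 for Grove, 2 for Isola — Grove by 11–2.
Fika vs Isola: Fika preferred on 2+3+5+1 = 11 ballots; Fika wins 11–2.
Fika beats each of Juniper, Basil, Grove, Isola — Fika is the Condorcet winner.

Fika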